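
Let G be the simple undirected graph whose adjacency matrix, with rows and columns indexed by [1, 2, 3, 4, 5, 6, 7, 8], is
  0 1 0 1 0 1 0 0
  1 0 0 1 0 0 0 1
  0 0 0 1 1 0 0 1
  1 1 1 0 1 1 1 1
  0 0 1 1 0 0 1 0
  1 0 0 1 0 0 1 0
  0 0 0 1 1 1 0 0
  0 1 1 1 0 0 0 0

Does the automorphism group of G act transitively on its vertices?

Vertex 4 is the only vertex of degree 7, so every automorphism fixes it; G is not vertex-transitive.

No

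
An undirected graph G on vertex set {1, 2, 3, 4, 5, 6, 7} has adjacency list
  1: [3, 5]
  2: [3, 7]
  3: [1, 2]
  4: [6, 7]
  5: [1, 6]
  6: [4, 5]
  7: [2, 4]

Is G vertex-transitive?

G is 2-regular and connected on 7 vertices, i.e. the cycle C_7. The automorphisms of the 7-cycle are exactly the symmetries of a regular 7-gon: the dihedral group D_7, |D_7| = 14. Under this action every vertex can be carried to every other, so G is vertex-transitive.

Yes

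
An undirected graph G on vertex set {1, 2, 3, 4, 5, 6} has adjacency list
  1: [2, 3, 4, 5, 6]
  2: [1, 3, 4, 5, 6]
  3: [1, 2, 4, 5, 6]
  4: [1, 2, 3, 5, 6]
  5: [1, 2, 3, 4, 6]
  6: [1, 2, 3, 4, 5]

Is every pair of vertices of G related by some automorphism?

Yes

All 6 vertices are pairwise adjacent: G = K_6. Every bijection on the vertex set is an automorphism of K_6; hence Aut(K_6) ≅ S_6, order 720. Under this action every vertex can be carried to every other, so G is vertex-transitive.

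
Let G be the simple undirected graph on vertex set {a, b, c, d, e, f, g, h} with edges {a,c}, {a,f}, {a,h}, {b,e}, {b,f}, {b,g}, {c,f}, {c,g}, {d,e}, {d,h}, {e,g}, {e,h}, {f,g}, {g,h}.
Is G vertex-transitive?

No

Vertex d is the only vertex of degree 2, so every automorphism fixes it; G is not vertex-transitive.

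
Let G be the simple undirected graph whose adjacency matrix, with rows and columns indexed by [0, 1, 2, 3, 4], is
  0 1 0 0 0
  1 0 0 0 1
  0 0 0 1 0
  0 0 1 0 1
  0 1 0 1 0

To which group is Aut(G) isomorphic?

C_2

The degree sequence is [1, 2, 1, 2, 2]; the two degree-1 vertices 0 and 2 are the ends of a path, so G = P_5. The only nontrivial automorphism of a path is the end-to-end reflection, so Aut(G) ≅ Z_2.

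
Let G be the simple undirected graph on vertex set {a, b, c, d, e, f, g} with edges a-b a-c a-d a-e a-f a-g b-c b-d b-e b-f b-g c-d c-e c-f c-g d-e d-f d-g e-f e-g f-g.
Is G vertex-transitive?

All 7 vertices are pairwise adjacent: G = K_7. Every bijection on the vertex set is an automorphism of K_7; hence Aut(K_7) ≅ S_7, order 5040. Under this action every vertex can be carried to every other, so G is vertex-transitive.

Yes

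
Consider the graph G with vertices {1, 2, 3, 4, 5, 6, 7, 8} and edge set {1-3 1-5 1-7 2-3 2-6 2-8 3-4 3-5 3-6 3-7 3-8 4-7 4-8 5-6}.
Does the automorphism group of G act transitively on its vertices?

Vertex 3 is the only vertex of degree 7, so every automorphism fixes it; G is not vertex-transitive.

No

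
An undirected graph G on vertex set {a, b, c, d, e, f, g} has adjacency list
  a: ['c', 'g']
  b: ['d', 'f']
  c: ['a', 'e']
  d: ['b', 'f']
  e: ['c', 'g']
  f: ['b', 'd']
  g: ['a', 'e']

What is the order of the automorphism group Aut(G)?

G has two connected components, {a, c, e, g} and {b, d, f}; each is 2-regular, so G = C_4 ⊔ C_3. No automorphism exchanges components of different sizes, hence Aut(G) is the direct product D_3 × D_4, order 48.

48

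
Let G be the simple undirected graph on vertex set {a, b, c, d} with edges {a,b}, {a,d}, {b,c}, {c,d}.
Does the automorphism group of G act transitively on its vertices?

G is 2-regular and bipartite on 2^2 = 4 vertices with girth 4; it is the hypercube graph Q_2. Aut(Q_2) consists of the signed permutations of the 2 coordinate axes: 2! permutations times 2^2 sign flips, so |Aut| = 2^2·2! = 8. This group acts transitively on the 4 vertices.

Yes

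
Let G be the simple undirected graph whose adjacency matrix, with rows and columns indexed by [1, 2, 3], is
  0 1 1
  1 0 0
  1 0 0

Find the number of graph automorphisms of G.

The degree sequence is [2, 1, 1]; the two degree-1 vertices 2 and 3 are the ends of a path, so G = P_3. A path has exactly one nontrivial symmetry — reversal — giving Aut(G) of order 2.

2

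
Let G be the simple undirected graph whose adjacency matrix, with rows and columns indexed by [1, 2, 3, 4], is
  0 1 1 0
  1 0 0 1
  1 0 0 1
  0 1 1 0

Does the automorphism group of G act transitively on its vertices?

G is 2-regular and bipartite with parts {1, 4} and {2, 3} (each part is independent and every cross-pair is an edge), so G = K_{2,2}. Aut(K_{2,2}) is the wreath product S_2 ≀ Z_2: permute within each part, then optionally swap the parts; |Aut| = 2·(2!)² = 8. This group acts transitively on the 4 vertices.

Yes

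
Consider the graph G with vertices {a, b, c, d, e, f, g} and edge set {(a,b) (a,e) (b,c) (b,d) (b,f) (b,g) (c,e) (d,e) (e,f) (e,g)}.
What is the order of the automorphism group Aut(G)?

240

The vertices split by degree into {b, e} (degree 5) and {a, c, d, f, g} (degree 2); every edge runs between the two parts, so G is the complete bipartite graph K_{2,5}. Automorphisms preserve the bipartition setwise (since the parts differ in size) and act as S_5 × S_2 within it; |Aut| = 240.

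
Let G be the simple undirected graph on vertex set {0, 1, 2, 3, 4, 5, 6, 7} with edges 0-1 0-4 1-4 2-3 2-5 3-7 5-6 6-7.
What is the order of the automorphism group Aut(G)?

60

G has two connected components, {2, 3, 5, 6, 7} and {0, 1, 4}; each is 2-regular, so G = C_5 ⊔ C_3. No automorphism exchanges components of different sizes, hence Aut(G) is the direct product D_5 × D_3, order 60.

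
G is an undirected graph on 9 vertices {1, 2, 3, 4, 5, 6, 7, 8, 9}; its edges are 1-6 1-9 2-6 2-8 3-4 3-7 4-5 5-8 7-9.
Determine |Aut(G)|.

18

Every vertex has degree 2 and the graph is connected, so G is the 9-cycle C_9. C_9 has 9 rotations and 9 reflections, so Aut(C_9) ≅ D_9 of order 18.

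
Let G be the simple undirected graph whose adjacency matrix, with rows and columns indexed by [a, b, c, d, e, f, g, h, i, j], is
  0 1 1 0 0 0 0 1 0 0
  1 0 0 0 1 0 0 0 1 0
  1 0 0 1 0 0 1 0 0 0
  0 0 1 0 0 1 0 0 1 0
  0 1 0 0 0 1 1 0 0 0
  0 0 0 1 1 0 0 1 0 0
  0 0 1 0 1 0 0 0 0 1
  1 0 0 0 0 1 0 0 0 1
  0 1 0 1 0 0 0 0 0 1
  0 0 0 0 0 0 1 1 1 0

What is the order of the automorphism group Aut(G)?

120

G is 3-regular on 10 vertices with no triangles and no 4-cycles (girth 5): this is the Petersen graph. It is a classical fact that the Petersen graph has automorphism group S_5 (order 120), arising from its description as the Kneser graph K(5,2).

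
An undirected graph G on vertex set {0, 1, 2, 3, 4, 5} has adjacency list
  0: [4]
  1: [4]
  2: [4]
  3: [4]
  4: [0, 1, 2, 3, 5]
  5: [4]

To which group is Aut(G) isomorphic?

Vertex 4 has degree 5 and every other vertex has degree 1, so G is the star K_{1,5} with centre 4. The 5 leaves are pairwise interchangeable while the centre is fixed, giving Aut(G) = S_5.

the symmetric group on 5 letters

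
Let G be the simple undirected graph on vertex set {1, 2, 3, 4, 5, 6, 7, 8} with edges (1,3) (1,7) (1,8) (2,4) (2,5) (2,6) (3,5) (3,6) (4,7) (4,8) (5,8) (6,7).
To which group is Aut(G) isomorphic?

G is 3-regular and bipartite on 2^3 = 8 vertices with girth 4; it is the hypercube graph Q_3. The symmetry group of the 3-cube is the hyperoctahedral group B_3 = Z_2 ≀ S_3, of order 2^3·3! = 48.

the hyperoctahedral group B_3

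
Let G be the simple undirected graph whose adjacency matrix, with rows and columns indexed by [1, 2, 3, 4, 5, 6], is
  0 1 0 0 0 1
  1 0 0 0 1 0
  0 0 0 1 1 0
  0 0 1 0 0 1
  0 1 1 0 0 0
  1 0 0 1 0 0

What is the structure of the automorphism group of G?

G is 2-regular and connected on 6 vertices, i.e. the cycle C_6. C_6 has 6 rotations and 6 reflections, so Aut(C_6) ≅ D_6 of order 12.

the dihedral group of order 12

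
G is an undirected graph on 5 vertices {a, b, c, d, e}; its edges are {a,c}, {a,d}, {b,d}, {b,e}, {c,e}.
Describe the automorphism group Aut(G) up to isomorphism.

D_5

Every vertex has degree 2 and the graph is connected, so G is the 5-cycle C_5. C_5 has 5 rotations and 5 reflections, so Aut(C_5) ≅ D_5 of order 10.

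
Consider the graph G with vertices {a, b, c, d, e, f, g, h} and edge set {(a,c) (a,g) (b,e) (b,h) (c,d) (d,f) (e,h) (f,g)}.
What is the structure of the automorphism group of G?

D_3 × D_5

G has two connected components, {a, c, d, f, g} and {b, e, h}; each is 2-regular, so G = C_5 ⊔ C_3. No automorphism exchanges components of different sizes, hence Aut(G) is the direct product D_3 × D_5, order 60.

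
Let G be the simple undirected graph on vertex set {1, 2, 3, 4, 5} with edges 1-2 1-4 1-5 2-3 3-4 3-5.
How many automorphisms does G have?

12

The vertices split by degree into {1, 3} (degree 3) and {2, 4, 5} (degree 2); every edge runs between the two parts, so G is the complete bipartite graph K_{2,3}. The parts have unequal sizes, so no automorphism swaps them; each part is permuted independently, giving S_2 × S_3 of order 2!·3! = 12.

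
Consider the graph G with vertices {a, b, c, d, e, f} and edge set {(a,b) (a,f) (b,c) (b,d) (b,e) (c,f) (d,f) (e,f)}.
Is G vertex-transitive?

No

Automorphisms preserve degree, but G has vertices of degree 2 and vertices of degree 4; no automorphism maps one to the other, so G is not vertex-transitive.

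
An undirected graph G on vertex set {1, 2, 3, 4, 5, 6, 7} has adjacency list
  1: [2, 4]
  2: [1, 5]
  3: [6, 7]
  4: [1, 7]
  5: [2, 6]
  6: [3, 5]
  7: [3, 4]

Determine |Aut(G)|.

G is 2-regular and connected on 7 vertices, i.e. the cycle C_7. The automorphisms of the 7-cycle are exactly the symmetries of a regular 7-gon: the dihedral group D_7, |D_7| = 14.

14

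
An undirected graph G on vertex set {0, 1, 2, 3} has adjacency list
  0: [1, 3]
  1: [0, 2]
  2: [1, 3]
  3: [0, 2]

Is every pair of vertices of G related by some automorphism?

G is 2-regular and bipartite with parts {0, 2} and {1, 3} (each part is independent and every cross-pair is an edge), so G = K_{2,2}. Each part can be permuted independently (S_2 × S_2) and the two equal-size parts can also be swapped, giving (S_2 × S_2) ⋊ Z_2 of order 2·(2!)² = 8. Under this action every vertex can be carried to every other, so G is vertex-transitive.

Yes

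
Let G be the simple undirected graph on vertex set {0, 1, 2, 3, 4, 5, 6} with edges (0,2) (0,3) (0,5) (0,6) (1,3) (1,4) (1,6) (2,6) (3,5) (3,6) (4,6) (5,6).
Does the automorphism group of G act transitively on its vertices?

No

Vertex 6 is the only vertex of degree 6, so every automorphism fixes it; G is not vertex-transitive.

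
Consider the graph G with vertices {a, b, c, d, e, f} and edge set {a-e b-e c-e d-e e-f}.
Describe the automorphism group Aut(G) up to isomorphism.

Vertex e has degree 5 and every other vertex has degree 1, so G is the star K_{1,5} with centre e. Any automorphism fixes the centre and permutes the 5 leaves freely, so Aut(G) ≅ S_5 of order 5! = 120.

the symmetric group on 5 letters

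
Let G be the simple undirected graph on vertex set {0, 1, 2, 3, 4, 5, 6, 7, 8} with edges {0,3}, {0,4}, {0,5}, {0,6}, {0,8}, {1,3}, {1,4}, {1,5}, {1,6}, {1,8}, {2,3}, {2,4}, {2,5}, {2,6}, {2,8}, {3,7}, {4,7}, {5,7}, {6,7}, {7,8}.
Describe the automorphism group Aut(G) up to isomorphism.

The vertices split by degree into {0, 1, 2, 7} (degree 5) and {3, 4, 5, 6, 8} (degree 4); every edge runs between the two parts, so G is the complete bipartite graph K_{4,5}. Automorphisms preserve the bipartition setwise (since the parts differ in size) and act as S_5 × S_4 within it; |Aut| = 2880.

S_5 × S_4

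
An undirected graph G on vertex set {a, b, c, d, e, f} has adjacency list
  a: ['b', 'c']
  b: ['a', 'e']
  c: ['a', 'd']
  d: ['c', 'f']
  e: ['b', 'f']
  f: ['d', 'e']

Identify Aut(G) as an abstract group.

G is 2-regular and connected on 6 vertices, i.e. the cycle C_6. C_6 has 6 rotations and 6 reflections, so Aut(C_6) ≅ D_6 of order 12.

D_6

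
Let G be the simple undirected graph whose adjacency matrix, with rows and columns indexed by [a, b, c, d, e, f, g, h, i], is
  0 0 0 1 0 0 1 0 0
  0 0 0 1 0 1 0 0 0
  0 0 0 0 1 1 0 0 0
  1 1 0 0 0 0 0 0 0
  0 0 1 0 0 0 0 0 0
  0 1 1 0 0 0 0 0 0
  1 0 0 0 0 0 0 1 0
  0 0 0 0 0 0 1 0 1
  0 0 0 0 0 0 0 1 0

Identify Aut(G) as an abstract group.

C_2

The degree sequence is [2, 2, 2, 2, 1, 2, 2, 2, 1]; the two degree-1 vertices e and i are the ends of a path, so G = P_9. The only nontrivial automorphism of a path is the end-to-end reflection, so Aut(G) ≅ Z_2.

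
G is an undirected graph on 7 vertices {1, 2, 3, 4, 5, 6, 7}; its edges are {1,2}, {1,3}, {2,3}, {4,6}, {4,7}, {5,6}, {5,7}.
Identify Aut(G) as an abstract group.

G has two connected components, {4, 5, 6, 7} and {1, 2, 3}; each is 2-regular, so G = C_4 ⊔ C_3. No automorphism exchanges components of different sizes, hence Aut(G) is the direct product D_4 × D_3, order 48.

D_4 × D_3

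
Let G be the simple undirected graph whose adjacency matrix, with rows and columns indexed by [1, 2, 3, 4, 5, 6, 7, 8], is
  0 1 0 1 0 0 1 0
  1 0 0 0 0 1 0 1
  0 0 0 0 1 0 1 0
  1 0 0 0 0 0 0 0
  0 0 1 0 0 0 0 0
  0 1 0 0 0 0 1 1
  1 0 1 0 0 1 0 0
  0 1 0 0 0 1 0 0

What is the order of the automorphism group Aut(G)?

1

The degree sequence is [3, 3, 2, 1, 1, 3, 3, 2]. Checking the degree-preserving permutations of the vertex set shows that none except the identity preserves every edge, so Aut(G) is trivial.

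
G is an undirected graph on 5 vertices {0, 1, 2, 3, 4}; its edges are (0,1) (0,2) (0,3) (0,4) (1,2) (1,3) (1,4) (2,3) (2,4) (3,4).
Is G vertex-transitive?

All 5 vertices are pairwise adjacent: G = K_5. Every bijection on the vertex set is an automorphism of K_5; hence Aut(K_5) ≅ S_5, order 120. This group acts transitively on the 5 vertices.

Yes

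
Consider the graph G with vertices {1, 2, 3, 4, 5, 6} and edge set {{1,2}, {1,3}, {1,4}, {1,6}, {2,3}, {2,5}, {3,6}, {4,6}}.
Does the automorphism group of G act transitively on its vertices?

No

Vertex 1 is the only vertex of degree 4, so every automorphism fixes it; G is not vertex-transitive.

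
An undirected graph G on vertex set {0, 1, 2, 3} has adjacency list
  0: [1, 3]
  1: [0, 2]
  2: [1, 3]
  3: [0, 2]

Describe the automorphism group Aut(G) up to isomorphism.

G is 2-regular and bipartite on 2^2 = 4 vertices with girth 4; it is the hypercube graph Q_2. The symmetry group of the 2-cube is the hyperoctahedral group B_2 = Z_2 ≀ S_2, of order 2^2·2! = 8.

the dihedral group of order 8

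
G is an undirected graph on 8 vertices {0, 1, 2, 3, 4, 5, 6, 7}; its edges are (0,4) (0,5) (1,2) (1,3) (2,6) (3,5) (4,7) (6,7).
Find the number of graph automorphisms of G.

G is 2-regular and connected on 8 vertices, i.e. the cycle C_8. C_8 has 8 rotations and 8 reflections, so Aut(C_8) ≅ D_8 of order 16.

16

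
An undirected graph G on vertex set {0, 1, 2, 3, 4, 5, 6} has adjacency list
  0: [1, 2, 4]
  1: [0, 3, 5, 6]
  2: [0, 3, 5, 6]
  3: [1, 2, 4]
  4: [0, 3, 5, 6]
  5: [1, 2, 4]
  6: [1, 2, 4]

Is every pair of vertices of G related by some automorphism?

No

Automorphisms preserve degree, but G has vertices of degree 3 and vertices of degree 4; no automorphism maps one to the other, so G is not vertex-transitive.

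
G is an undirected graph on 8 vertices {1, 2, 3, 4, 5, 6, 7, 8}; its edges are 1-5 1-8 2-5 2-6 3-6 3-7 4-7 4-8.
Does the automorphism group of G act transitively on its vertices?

G is 2-regular and connected on 8 vertices, i.e. the cycle C_8. The automorphisms of the 8-cycle are exactly the symmetries of a regular 8-gon: the dihedral group D_8, |D_8| = 16. This group acts transitively on the 8 vertices.

Yes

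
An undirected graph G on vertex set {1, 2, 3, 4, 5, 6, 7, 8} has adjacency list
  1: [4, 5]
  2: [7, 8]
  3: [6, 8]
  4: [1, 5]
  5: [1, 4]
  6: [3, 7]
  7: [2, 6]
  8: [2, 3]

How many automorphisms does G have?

G has two connected components, {2, 3, 6, 7, 8} and {1, 4, 5}; each is 2-regular, so G = C_5 ⊔ C_3. No automorphism exchanges components of different sizes, hence Aut(G) is the direct product D_5 × D_3, order 60.

60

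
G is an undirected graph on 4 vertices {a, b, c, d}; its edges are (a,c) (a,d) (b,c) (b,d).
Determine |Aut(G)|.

8

G is 2-regular and bipartite on 2^2 = 4 vertices with girth 4; it is the hypercube graph Q_2. Aut(Q_2) consists of the signed permutations of the 2 coordinate axes: 2! permutations times 2^2 sign flips, so |Aut| = 2^2·2! = 8.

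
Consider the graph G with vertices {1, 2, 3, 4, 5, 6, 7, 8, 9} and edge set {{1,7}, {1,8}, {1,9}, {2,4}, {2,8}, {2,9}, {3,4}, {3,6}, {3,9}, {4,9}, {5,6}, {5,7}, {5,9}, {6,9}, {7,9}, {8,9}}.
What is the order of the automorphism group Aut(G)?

Vertex 9 is the unique vertex of degree 8; the remaining 8 vertices each have degree 3 and induce a cycle, so G is the wheel on 9 vertices with hub 9. Every automorphism fixes the hub and acts on the rim 8-cycle, so Aut(G) ≅ Aut(C_8) = D_8 of order 16.

16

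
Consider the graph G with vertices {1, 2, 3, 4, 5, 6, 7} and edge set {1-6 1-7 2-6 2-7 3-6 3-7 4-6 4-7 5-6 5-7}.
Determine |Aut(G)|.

240

The vertices split by degree into {6, 7} (degree 5) and {1, 2, 3, 4, 5} (degree 2); every edge runs between the two parts, so G is the complete bipartite graph K_{2,5}. The parts have unequal sizes, so no automorphism swaps them; each part is permuted independently, giving S_2 × S_5 of order 2!·5! = 240.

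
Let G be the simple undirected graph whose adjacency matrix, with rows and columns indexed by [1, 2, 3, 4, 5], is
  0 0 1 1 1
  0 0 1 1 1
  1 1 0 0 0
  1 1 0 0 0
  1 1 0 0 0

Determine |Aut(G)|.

12

The vertices split by degree into {1, 2} (degree 3) and {3, 4, 5} (degree 2); every edge runs between the two parts, so G is the complete bipartite graph K_{2,3}. Automorphisms preserve the bipartition setwise (since the parts differ in size) and act as S_2 × S_3 within it; |Aut| = 12.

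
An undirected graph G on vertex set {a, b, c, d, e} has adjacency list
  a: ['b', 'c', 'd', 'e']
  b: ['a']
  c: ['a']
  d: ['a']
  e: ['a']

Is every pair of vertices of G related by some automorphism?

Vertex a is the only vertex of degree 4, so every automorphism fixes it; G is not vertex-transitive.

No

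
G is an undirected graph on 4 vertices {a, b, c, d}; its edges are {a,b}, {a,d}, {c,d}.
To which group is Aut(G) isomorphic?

The degree sequence is [2, 1, 1, 2]; the two degree-1 vertices b and c are the ends of a path, so G = P_4. A path has exactly one nontrivial symmetry — reversal — giving Aut(G) of order 2.

the cyclic group of order 2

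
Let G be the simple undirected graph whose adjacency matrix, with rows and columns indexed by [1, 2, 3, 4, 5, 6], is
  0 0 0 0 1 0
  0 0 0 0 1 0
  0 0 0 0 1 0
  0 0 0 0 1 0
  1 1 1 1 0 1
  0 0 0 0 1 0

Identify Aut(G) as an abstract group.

the symmetric group on 5 letters

Vertex 5 has degree 5 and every other vertex has degree 1, so G is the star K_{1,5} with centre 5. The 5 leaves are pairwise interchangeable while the centre is fixed, giving Aut(G) = S_5.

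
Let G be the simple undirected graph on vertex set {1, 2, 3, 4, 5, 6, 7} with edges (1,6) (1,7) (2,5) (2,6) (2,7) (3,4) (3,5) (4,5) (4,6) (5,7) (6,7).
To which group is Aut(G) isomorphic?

{e}

The degree sequence is [2, 3, 2, 3, 4, 4, 4]. Checking the degree-preserving permutations of the vertex set shows that none except the identity preserves every edge, so Aut(G) is trivial.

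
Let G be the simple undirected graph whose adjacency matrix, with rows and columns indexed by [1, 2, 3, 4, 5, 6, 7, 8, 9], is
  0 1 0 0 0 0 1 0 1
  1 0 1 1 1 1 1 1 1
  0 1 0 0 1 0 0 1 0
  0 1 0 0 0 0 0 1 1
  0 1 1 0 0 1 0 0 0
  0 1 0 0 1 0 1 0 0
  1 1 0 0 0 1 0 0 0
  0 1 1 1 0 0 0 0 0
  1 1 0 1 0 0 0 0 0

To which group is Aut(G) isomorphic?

the dihedral group of order 16

Vertex 2 is the unique vertex of degree 8; the remaining 8 vertices each have degree 3 and induce a cycle, so G is the wheel on 9 vertices with hub 2. Every automorphism fixes the hub and acts on the rim 8-cycle, so Aut(G) ≅ Aut(C_8) = D_8 of order 16.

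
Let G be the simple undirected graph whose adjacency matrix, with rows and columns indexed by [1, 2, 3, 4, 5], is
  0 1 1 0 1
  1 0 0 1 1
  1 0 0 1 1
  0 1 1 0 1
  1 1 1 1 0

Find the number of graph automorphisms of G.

8

Vertex 5 is the unique vertex of degree 4; the remaining 4 vertices each have degree 3 and induce a cycle, so G is the wheel on 5 vertices with hub 5. Every automorphism fixes the hub and acts on the rim 4-cycle, so Aut(G) ≅ Aut(C_4) = D_4 of order 8.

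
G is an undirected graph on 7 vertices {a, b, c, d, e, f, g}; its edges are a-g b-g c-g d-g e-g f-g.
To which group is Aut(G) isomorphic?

the symmetric group on 6 letters

Vertex g has degree 6 and every other vertex has degree 1, so G is the star K_{1,6} with centre g. The 6 leaves are pairwise interchangeable while the centre is fixed, giving Aut(G) = S_6.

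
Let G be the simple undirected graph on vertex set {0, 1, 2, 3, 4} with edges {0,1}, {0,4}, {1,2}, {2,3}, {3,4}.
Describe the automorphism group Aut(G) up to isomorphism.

G is 2-regular and connected on 5 vertices, i.e. the cycle C_5. C_5 has 5 rotations and 5 reflections, so Aut(C_5) ≅ D_5 of order 10.

the dihedral group of order 10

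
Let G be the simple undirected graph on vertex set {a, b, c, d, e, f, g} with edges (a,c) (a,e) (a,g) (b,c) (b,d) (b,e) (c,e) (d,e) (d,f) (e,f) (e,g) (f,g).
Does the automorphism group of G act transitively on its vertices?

Vertex e is the only vertex of degree 6, so every automorphism fixes it; G is not vertex-transitive.

No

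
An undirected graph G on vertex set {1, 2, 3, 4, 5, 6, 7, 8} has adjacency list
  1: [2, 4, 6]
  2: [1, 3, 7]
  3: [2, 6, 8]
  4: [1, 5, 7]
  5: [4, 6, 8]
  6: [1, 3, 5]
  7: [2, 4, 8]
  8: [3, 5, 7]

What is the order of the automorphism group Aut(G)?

48

G is 3-regular and bipartite on 2^3 = 8 vertices with girth 4; it is the hypercube graph Q_3. Aut(Q_3) consists of the signed permutations of the 3 coordinate axes: 3! permutations times 2^3 sign flips, so |Aut| = 2^3·3! = 48.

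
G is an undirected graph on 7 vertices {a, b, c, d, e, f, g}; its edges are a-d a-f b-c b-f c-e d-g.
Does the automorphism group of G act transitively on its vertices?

No

Automorphisms preserve degree, but G has vertices of degree 1 and vertices of degree 2; no automorphism maps one to the other, so G is not vertex-transitive.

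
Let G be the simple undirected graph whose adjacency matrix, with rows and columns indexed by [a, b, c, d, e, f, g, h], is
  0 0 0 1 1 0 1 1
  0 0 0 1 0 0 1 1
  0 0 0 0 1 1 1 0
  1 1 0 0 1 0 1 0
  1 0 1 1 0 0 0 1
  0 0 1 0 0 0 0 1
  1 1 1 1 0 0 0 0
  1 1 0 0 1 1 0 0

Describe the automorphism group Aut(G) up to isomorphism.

The degree sequence is [4, 3, 3, 4, 4, 2, 4, 4]. Checking the degree-preserving permutations of the vertex set shows that none except the identity preserves every edge, so Aut(G) is trivial.

{e}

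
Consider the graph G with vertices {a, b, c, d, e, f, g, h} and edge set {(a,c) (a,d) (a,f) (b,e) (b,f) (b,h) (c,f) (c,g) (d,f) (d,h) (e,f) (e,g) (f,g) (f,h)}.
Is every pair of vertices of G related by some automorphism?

No

Vertex f is the only vertex of degree 7, so every automorphism fixes it; G is not vertex-transitive.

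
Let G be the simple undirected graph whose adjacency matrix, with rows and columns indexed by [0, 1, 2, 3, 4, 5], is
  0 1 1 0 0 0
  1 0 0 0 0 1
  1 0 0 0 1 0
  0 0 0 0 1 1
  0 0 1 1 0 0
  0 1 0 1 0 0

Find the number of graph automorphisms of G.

Every vertex has degree 2 and the graph is connected, so G is the 6-cycle C_6. C_6 has 6 rotations and 6 reflections, so Aut(C_6) ≅ D_6 of order 12.

12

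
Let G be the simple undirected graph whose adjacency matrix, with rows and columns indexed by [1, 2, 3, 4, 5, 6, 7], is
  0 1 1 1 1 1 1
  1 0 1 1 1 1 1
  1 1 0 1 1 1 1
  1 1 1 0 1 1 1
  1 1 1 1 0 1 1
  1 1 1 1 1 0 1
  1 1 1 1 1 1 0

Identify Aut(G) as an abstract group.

S_7

Every vertex has degree 6, so G is the complete graph K_7. Every bijection on the vertex set is an automorphism of K_7; hence Aut(K_7) ≅ S_7, order 5040.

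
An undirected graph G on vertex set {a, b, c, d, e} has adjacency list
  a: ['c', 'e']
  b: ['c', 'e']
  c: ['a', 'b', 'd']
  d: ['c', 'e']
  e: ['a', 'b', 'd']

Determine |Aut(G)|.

The vertices split by degree into {c, e} (degree 3) and {a, b, d} (degree 2); every edge runs between the two parts, so G is the complete bipartite graph K_{2,3}. Automorphisms preserve the bipartition setwise (since the parts differ in size) and act as S_2 × S_3 within it; |Aut| = 12.

12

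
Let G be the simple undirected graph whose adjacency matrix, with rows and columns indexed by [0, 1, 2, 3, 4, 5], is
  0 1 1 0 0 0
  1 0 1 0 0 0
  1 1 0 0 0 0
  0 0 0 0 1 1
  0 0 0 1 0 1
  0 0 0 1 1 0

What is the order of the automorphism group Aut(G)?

72

G has two connected components, {3, 4, 5} and {0, 1, 2}; each is 2-regular, so G = C_3 ⊔ C_3. Aut of a disjoint union of two copies of C_3 is the wreath product D_3 ≀ Z_2, of order 2·6² = 72.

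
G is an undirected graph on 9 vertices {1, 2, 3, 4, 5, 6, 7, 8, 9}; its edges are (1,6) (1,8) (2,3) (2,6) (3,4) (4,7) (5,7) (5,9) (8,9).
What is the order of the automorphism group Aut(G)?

Every vertex has degree 2 and the graph is connected, so G is the 9-cycle C_9. The automorphisms of the 9-cycle are exactly the symmetries of a regular 9-gon: the dihedral group D_9, |D_9| = 18.

18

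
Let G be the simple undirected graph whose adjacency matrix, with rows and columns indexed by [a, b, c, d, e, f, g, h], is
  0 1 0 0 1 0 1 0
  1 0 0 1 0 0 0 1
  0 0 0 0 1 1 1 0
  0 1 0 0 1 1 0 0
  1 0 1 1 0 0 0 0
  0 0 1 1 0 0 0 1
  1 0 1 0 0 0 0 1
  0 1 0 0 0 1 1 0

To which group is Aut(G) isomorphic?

the hyperoctahedral group B_3

G is 3-regular and bipartite on 2^3 = 8 vertices with girth 4; it is the hypercube graph Q_3. Aut(Q_3) consists of the signed permutations of the 3 coordinate axes: 3! permutations times 2^3 sign flips, so |Aut| = 2^3·3! = 48.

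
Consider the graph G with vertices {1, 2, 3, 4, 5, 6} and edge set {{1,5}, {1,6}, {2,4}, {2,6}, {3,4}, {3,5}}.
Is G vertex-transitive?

Yes

G is 2-regular and connected on 6 vertices, i.e. the cycle C_6. The automorphisms of the 6-cycle are exactly the symmetries of a regular 6-gon: the dihedral group D_6, |D_6| = 12. This group acts transitively on the 6 vertices.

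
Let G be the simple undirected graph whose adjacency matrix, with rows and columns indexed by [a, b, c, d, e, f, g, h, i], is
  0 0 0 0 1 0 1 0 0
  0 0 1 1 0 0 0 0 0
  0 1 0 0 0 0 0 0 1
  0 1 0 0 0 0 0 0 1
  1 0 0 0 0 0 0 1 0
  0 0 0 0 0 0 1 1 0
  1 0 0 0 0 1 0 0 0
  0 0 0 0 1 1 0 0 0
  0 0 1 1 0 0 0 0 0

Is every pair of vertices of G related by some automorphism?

G has two connected components, {a, e, f, g, h} and {b, c, d, i}; each is 2-regular, so G = C_5 ⊔ C_4. The orbit of a under Aut(G) is {a, e, f, g, h}, which does not contain b, so G is not vertex-transitive.

No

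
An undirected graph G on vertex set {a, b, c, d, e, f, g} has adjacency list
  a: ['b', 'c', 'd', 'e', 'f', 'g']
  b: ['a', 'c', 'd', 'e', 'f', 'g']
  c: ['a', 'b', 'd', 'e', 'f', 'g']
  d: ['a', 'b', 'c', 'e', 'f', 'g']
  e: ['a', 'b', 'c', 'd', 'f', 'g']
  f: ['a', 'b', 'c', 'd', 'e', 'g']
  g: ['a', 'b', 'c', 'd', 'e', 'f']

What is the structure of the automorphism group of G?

the symmetric group on 7 letters

Every vertex has degree 6, so G is the complete graph K_7. Every bijection on the vertex set is an automorphism of K_7; hence Aut(K_7) ≅ S_7, order 5040.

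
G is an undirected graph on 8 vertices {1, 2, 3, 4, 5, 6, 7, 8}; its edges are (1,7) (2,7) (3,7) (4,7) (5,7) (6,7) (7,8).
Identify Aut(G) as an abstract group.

the symmetric group on 7 letters

Vertex 7 has degree 7 and every other vertex has degree 1, so G is the star K_{1,7} with centre 7. The 7 leaves are pairwise interchangeable while the centre is fixed, giving Aut(G) = S_7.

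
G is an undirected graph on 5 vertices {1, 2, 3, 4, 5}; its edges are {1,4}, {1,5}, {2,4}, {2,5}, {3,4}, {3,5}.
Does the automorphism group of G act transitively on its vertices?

No

Automorphisms preserve degree, but G has vertices of degree 2 and vertices of degree 3; no automorphism maps one to the other, so G is not vertex-transitive.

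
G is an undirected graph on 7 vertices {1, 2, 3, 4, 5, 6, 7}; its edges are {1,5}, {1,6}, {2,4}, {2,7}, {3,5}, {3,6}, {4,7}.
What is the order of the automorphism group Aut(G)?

G has two connected components, {1, 3, 5, 6} and {2, 4, 7}; each is 2-regular, so G = C_4 ⊔ C_3. The components are non-isomorphic (different sizes), so Aut(G) = Aut(C_4) × Aut(C_3) = D_4 × D_3 of order 8·6 = 48.

48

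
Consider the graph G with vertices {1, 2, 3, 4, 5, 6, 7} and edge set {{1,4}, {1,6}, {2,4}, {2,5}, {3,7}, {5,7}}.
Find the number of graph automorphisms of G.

The degree sequence is [2, 2, 1, 2, 2, 1, 2]; the two degree-1 vertices 3 and 6 are the ends of a path, so G = P_7. The only nontrivial automorphism of a path is the end-to-end reflection, so Aut(G) ≅ Z_2.

2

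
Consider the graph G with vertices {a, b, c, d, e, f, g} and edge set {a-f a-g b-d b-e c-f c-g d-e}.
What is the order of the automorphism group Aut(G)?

G has two connected components, {a, c, f, g} and {b, d, e}; each is 2-regular, so G = C_4 ⊔ C_3. No automorphism exchanges components of different sizes, hence Aut(G) is the direct product D_4 × D_3, order 48.

48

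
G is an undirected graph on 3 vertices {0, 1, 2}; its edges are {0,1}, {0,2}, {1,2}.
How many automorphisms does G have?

6

All 3 vertices are pairwise adjacent: G = K_3. Every bijection on the vertex set is an automorphism of K_3; hence Aut(K_3) ≅ S_3, order 6.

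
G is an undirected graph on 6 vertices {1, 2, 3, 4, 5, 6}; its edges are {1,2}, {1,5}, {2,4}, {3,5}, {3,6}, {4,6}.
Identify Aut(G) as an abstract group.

the dihedral group of order 12

G is 2-regular and connected on 6 vertices, i.e. the cycle C_6. C_6 has 6 rotations and 6 reflections, so Aut(C_6) ≅ D_6 of order 12.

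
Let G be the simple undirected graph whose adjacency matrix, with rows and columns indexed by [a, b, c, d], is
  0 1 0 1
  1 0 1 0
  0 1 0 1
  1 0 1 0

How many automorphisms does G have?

G is 2-regular and bipartite on 2^2 = 4 vertices with girth 4; it is the hypercube graph Q_2. Aut(Q_2) consists of the signed permutations of the 2 coordinate axes: 2! permutations times 2^2 sign flips, so |Aut| = 2^2·2! = 8.

8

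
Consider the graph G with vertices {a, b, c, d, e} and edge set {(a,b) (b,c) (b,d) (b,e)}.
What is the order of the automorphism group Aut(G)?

Vertex b has degree 4 and every other vertex has degree 1, so G is the star K_{1,4} with centre b. Any automorphism fixes the centre and permutes the 4 leaves freely, so Aut(G) ≅ S_4 of order 4! = 24.

24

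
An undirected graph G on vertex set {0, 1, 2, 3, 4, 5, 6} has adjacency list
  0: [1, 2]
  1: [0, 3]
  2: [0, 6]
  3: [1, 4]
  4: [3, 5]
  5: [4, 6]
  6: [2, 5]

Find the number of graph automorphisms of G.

G is 2-regular and connected on 7 vertices, i.e. the cycle C_7. C_7 has 7 rotations and 7 reflections, so Aut(C_7) ≅ D_7 of order 14.

14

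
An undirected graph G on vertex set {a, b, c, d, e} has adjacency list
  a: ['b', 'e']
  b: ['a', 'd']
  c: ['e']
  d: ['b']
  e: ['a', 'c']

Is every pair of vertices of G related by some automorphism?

No

Automorphisms preserve degree, but G has vertices of degree 1 and vertices of degree 2; no automorphism maps one to the other, so G is not vertex-transitive.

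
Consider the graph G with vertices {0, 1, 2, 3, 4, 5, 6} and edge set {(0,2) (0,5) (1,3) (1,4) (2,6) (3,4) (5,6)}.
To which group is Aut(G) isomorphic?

G has two connected components, {0, 2, 5, 6} and {1, 3, 4}; each is 2-regular, so G = C_4 ⊔ C_3. The components are non-isomorphic (different sizes), so Aut(G) = Aut(C_4) × Aut(C_3) = D_4 × D_3 of order 8·6 = 48.

D_4 × D_3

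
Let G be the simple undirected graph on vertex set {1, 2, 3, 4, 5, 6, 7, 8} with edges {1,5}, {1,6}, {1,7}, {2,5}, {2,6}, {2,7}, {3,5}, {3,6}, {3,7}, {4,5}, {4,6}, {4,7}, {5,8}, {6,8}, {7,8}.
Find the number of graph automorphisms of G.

The vertices split by degree into {5, 6, 7} (degree 5) and {1, 2, 3, 4, 8} (degree 3); every edge runs between the two parts, so G is the complete bipartite graph K_{3,5}. The parts have unequal sizes, so no automorphism swaps them; each part is permuted independently, giving S_3 × S_5 of order 3!·5! = 720.

720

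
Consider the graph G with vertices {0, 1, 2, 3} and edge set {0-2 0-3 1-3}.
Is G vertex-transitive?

No

Automorphisms preserve degree, but G has vertices of degree 1 and vertices of degree 2; no automorphism maps one to the other, so G is not vertex-transitive.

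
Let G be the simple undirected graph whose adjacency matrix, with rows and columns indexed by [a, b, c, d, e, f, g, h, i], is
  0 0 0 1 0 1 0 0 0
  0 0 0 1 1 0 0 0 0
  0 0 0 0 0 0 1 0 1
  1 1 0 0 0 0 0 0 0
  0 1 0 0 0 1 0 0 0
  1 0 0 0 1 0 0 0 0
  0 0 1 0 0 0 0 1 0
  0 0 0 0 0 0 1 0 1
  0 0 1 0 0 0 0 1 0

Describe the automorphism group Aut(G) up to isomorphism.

G has two connected components, {a, b, d, e, f} and {c, g, h, i}; each is 2-regular, so G = C_5 ⊔ C_4. The components are non-isomorphic (different sizes), so Aut(G) = Aut(C_4) × Aut(C_5) = D_4 × D_5 of order 8·10 = 80.

D_4 × D_5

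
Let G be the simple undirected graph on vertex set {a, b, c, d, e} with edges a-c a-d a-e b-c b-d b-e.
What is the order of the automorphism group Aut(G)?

The vertices split by degree into {a, b} (degree 3) and {c, d, e} (degree 2); every edge runs between the two parts, so G is the complete bipartite graph K_{2,3}. The parts have unequal sizes, so no automorphism swaps them; each part is permuted independently, giving S_2 × S_3 of order 2!·3! = 12.

12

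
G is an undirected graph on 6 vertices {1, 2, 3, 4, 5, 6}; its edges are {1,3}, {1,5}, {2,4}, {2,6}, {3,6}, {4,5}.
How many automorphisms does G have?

12

Every vertex has degree 2 and the graph is connected, so G is the 6-cycle C_6. C_6 has 6 rotations and 6 reflections, so Aut(C_6) ≅ D_6 of order 12.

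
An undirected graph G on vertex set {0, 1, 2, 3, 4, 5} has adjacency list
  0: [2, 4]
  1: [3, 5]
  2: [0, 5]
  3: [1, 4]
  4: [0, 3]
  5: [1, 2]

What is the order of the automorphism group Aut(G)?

Every vertex has degree 2 and the graph is connected, so G is the 6-cycle C_6. C_6 has 6 rotations and 6 reflections, so Aut(C_6) ≅ D_6 of order 12.

12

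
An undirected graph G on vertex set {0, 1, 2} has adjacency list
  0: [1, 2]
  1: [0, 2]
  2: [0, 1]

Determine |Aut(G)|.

6

All 3 vertices are pairwise adjacent: G = K_3. Every bijection on the vertex set is an automorphism of K_3; hence Aut(K_3) ≅ S_3, order 6.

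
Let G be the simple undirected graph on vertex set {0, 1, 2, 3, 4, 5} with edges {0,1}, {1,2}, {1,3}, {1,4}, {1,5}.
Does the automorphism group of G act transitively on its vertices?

No

Vertex 1 is the only vertex of degree 5, so every automorphism fixes it; G is not vertex-transitive.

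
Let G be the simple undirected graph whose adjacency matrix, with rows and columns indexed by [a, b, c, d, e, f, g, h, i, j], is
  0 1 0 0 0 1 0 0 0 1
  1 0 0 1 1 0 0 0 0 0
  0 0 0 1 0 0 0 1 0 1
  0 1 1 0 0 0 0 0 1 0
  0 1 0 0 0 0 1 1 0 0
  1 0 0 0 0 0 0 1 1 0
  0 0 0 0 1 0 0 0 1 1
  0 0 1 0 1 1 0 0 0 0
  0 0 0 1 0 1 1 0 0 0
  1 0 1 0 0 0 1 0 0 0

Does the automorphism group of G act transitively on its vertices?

Yes

G is 3-regular on 10 vertices with no triangles and no 4-cycles (girth 5): this is the Petersen graph. It is a classical fact that the Petersen graph has automorphism group S_5 (order 120), arising from its description as the Kneser graph K(5,2). Under this action every vertex can be carried to every other, so G is vertex-transitive.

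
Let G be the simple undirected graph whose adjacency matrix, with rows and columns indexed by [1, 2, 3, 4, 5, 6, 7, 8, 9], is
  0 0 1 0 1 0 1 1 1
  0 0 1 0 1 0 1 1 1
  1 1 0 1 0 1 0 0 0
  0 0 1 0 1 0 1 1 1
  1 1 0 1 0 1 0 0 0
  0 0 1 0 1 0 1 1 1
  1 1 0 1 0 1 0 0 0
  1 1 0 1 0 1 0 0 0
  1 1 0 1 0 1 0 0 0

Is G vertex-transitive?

No

Automorphisms preserve degree, but G has vertices of degree 4 and vertices of degree 5; no automorphism maps one to the other, so G is not vertex-transitive.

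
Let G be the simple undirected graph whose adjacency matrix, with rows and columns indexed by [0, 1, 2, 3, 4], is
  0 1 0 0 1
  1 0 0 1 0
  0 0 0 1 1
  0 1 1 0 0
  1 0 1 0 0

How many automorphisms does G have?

Every vertex has degree 2 and the graph is connected, so G is the 5-cycle C_5. C_5 has 5 rotations and 5 reflections, so Aut(C_5) ≅ D_5 of order 10.

10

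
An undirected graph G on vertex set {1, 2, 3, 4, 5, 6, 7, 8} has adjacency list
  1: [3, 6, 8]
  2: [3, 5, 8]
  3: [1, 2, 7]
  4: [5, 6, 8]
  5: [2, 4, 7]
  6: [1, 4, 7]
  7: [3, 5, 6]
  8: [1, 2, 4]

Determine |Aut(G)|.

48

G is 3-regular and bipartite on 2^3 = 8 vertices with girth 4; it is the hypercube graph Q_3. The symmetry group of the 3-cube is the hyperoctahedral group B_3 = Z_2 ≀ S_3, of order 2^3·3! = 48.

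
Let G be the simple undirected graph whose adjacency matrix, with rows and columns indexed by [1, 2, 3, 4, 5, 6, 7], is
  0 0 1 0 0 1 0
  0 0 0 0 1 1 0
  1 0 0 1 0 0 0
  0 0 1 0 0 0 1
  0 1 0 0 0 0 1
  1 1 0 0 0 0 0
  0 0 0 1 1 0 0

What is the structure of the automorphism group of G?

Every vertex has degree 2 and the graph is connected, so G is the 7-cycle C_7. The automorphisms of the 7-cycle are exactly the symmetries of a regular 7-gon: the dihedral group D_7, |D_7| = 14.

D_7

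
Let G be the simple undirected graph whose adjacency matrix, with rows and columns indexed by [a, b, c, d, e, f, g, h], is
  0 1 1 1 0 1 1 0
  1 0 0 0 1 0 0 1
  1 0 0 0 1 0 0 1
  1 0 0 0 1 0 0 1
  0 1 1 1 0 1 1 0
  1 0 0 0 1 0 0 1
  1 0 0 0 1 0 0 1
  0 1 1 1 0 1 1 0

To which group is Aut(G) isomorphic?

The vertices split by degree into {a, e, h} (degree 5) and {b, c, d, f, g} (degree 3); every edge runs between the two parts, so G is the complete bipartite graph K_{3,5}. Automorphisms preserve the bipartition setwise (since the parts differ in size) and act as S_3 × S_5 within it; |Aut| = 720.

S_3 × S_5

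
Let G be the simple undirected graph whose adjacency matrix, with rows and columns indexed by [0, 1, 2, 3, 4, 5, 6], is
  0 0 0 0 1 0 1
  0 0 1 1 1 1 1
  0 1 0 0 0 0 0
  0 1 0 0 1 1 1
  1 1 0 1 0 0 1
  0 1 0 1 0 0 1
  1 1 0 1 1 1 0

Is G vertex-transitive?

Vertex 0 is the only vertex of degree 2, so every automorphism fixes it; G is not vertex-transitive.

No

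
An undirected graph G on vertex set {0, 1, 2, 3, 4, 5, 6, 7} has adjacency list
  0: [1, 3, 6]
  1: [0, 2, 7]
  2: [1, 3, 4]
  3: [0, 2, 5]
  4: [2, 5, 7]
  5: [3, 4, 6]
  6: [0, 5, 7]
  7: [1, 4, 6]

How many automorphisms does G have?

G is 3-regular and bipartite on 2^3 = 8 vertices with girth 4; it is the hypercube graph Q_3. Aut(Q_3) consists of the signed permutations of the 3 coordinate axes: 3! permutations times 2^3 sign flips, so |Aut| = 2^3·3! = 48.

48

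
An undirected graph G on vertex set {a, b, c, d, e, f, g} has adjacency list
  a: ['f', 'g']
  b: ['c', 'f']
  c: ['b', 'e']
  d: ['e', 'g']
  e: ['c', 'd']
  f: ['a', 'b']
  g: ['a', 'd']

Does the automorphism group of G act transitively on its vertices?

Every vertex has degree 2 and the graph is connected, so G is the 7-cycle C_7. C_7 has 7 rotations and 7 reflections, so Aut(C_7) ≅ D_7 of order 14. Under this action every vertex can be carried to every other, so G is vertex-transitive.

Yes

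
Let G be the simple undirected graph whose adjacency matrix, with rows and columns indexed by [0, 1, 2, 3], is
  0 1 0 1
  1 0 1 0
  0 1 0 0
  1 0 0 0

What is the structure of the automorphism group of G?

The degree sequence is [2, 2, 1, 1]; the two degree-1 vertices 2 and 3 are the ends of a path, so G = P_4. A path has exactly one nontrivial symmetry — reversal — giving Aut(G) of order 2.

C_2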